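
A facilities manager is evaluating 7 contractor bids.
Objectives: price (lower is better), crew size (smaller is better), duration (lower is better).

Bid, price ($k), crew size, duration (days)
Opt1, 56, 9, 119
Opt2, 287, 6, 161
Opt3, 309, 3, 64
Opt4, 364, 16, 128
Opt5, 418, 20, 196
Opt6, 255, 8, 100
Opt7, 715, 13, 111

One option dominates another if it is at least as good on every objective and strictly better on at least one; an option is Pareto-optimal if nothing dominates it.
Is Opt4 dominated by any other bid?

Opt1 vs Opt4: price 56≤364, crew size 9≤16, duration 119≤128 — Opt1 is at least as good on every objective and strictly better on at least one, so Opt1 dominates Opt4.

Yes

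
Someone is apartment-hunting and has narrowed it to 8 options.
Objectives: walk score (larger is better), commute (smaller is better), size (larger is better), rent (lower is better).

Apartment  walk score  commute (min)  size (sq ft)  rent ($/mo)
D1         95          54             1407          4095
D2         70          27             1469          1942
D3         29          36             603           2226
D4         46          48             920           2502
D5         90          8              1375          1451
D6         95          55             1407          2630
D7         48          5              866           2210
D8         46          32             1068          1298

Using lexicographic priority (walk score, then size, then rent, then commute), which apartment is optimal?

First maximize walk score: best is 95, kept {D1, D6}.
Then maximize size: best is 1407, kept {D1, D6}.
Then minimize rent: best is 2630, kept {D6}.

D6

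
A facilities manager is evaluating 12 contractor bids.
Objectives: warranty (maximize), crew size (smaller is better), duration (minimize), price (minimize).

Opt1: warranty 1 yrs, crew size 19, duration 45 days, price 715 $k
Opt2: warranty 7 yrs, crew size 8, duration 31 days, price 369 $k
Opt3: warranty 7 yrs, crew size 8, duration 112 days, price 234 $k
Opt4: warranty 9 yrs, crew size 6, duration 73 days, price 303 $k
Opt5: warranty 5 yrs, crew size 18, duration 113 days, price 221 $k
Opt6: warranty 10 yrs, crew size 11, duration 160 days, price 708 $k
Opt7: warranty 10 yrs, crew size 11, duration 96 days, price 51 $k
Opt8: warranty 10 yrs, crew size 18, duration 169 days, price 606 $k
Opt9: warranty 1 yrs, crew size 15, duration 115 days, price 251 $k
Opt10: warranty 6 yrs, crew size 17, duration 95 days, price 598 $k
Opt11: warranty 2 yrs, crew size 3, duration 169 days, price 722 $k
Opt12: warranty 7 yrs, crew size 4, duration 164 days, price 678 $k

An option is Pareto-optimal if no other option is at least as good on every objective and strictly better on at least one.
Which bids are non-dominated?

Opt1: dominated by Opt2 (warranty 7≥1, crew size 8≤19, duration 31≤45, price 369≤715).
Opt2: not dominated (best duration).
Opt3: not dominated.
Opt4: not dominated.
Opt5: dominated by Opt7 (warranty 10≥5, crew size 11≤18, duration 96≤113, price 51≤221).
Opt6: dominated by Opt7 (warranty 10≥10, crew size 11≤11, duration 96≤160, price 51≤708).
Opt7: not dominated (best price).
Opt8: dominated by Opt7 (warranty 10≥10, crew size 11≤18, duration 96≤169, price 51≤606).
Opt9: dominated by Opt3 (warranty 7≥1, crew size 8≤15, duration 112≤115, price 234≤251).
Opt10: dominated by Opt2 (warranty 7≥6, crew size 8≤17, duration 31≤95, price 369≤598).
Opt11: not dominated (best crew size).
Opt12: not dominated.

Opt2, Opt3, Opt4, Opt7, Opt11, Opt12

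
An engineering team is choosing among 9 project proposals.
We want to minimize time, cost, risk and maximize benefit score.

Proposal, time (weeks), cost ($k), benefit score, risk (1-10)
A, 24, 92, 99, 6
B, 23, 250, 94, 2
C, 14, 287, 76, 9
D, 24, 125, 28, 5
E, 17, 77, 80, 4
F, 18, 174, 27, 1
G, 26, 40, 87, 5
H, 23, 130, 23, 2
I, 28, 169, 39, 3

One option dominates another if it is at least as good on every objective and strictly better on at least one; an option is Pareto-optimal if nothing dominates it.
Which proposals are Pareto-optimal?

A, B, C, E, F, G, H, I

A: not dominated (best benefit score).
B: not dominated.
C: not dominated (best time).
D: dominated by E (time 17≤24, cost 77≤125, benefit score 80≥28, risk 4≤5).
E: not dominated.
F: not dominated (best risk).
G: not dominated (best cost).
H: not dominated.
I: not dominated.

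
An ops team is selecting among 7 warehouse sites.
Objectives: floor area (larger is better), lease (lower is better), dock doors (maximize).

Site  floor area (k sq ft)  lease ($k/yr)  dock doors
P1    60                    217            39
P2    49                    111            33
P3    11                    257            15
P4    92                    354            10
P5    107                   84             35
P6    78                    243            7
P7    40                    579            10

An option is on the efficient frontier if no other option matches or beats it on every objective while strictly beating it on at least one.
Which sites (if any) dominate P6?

P5: floor area 107≥78, lease 84≤243, dock doors 35≥7 — dominates P6.
Others (P1, P2, P3, P4, P7) are each worse than P6 on at least one objective.

P5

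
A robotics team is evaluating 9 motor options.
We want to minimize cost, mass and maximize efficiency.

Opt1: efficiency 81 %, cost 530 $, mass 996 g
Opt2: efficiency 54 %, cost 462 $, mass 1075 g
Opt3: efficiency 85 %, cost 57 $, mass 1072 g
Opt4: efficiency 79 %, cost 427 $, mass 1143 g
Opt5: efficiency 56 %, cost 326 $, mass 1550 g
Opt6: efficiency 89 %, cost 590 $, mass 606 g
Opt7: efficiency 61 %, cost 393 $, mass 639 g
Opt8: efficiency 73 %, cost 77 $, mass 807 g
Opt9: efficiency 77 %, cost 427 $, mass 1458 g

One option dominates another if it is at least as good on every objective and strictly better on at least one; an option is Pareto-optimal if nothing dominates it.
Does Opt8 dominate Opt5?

Opt8 vs Opt5: efficiency 73≥56, cost 77≤326, mass 807≤1550 — Opt8 is at least as good on every objective with at least one strict improvement.

Yes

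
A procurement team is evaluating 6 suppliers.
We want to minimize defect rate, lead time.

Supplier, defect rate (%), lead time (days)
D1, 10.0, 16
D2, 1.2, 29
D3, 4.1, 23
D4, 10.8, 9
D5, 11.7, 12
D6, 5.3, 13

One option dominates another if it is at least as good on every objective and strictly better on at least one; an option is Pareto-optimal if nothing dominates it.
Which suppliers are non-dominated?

D1: dominated by D6 (defect rate 5.3≤10.0, lead time 13≤16).
D2: not dominated (best defect rate).
D3: not dominated.
D4: not dominated (best lead time).
D5: dominated by D4 (defect rate 10.8≤11.7, lead time 9≤12).
D6: not dominated.

D2, D3, D4, D6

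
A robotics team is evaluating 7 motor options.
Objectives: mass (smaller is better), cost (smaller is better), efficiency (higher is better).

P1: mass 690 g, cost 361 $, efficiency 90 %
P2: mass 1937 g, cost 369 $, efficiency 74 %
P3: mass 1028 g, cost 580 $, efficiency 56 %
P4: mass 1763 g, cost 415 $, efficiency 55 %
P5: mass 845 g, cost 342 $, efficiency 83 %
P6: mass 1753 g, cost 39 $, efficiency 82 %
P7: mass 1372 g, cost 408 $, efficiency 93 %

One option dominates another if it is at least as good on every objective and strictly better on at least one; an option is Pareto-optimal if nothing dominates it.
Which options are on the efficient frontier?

P1, P5, P6, P7

P1: not dominated (best mass).
P2: dominated by P1 (mass 690≤1937, cost 361≤369, efficiency 90≥74).
P3: dominated by P1 (mass 690≤1028, cost 361≤580, efficiency 90≥56).
P4: dominated by P1 (mass 690≤1763, cost 361≤415, efficiency 90≥55).
P5: not dominated.
P6: not dominated (best cost).
P7: not dominated (best efficiency).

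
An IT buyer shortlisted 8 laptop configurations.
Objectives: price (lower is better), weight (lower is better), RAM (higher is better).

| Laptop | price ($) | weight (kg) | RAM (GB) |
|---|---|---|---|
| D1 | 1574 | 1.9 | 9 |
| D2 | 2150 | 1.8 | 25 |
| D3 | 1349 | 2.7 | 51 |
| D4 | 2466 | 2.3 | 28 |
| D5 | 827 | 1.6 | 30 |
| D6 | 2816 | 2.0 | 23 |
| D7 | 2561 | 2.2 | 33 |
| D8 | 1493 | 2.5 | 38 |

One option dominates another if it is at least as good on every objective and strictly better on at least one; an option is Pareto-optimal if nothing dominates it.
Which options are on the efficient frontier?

D1: dominated by D5 (price 827≤1574, weight 1.6≤1.9, RAM 30≥9).
D2: dominated by D5 (price 827≤2150, weight 1.6≤1.8, RAM 30≥25).
D3: not dominated (best RAM).
D4: dominated by D5 (price 827≤2466, weight 1.6≤2.3, RAM 30≥28).
D5: not dominated (best price).
D6: dominated by D2 (price 2150≤2816, weight 1.8≤2.0, RAM 25≥23).
D7: not dominated.
D8: not dominated.

D3, D5, D7, D8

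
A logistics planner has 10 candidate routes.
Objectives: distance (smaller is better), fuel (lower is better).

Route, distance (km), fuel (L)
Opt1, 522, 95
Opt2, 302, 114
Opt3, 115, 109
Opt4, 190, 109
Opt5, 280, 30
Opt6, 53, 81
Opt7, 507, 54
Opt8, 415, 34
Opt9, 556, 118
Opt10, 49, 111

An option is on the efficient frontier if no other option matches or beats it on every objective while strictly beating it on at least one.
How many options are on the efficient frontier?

Opt1: dominated by Opt5 (distance 280≤522, fuel 30≤95).
Opt2: dominated by Opt3 (distance 115≤302, fuel 109≤114).
Opt3: dominated by Opt6 (distance 53≤115, fuel 81≤109).
Opt4: dominated by Opt3 (distance 115≤190, fuel 109≤109).
Opt5: not dominated (best fuel).
Opt6: not dominated.
Opt7: dominated by Opt5 (distance 280≤507, fuel 30≤54).
Opt8: dominated by Opt5 (distance 280≤415, fuel 30≤34).
Opt9: dominated by Opt1 (distance 522≤556, fuel 95≤118).
Opt10: not dominated (best distance).
Pareto-optimal: Opt5, Opt6, Opt10 → 3.

3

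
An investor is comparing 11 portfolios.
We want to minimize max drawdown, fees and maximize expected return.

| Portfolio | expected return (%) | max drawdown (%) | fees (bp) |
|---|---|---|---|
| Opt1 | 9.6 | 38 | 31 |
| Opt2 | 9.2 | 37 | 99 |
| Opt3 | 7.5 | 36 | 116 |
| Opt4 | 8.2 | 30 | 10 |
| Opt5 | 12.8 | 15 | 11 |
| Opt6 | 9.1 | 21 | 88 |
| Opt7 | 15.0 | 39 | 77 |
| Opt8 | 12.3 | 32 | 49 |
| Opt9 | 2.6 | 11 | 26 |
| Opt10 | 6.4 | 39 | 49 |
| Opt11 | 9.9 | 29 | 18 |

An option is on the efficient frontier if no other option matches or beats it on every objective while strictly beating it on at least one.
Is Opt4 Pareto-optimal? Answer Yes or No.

Opt1: worse on max drawdown (38 vs 30).
Opt2: worse on max drawdown (37 vs 30).
Opt3: worse on expected return (7.5 vs 8.2).
Opt5: worse on fees (11 vs 10).
Opt6: worse on fees (88 vs 10).
Opt7: worse on max drawdown (39 vs 30).
Opt8: worse on max drawdown (32 vs 30).
Opt9: worse on expected return (2.6 vs 8.2).
Opt10: worse on expected return (6.4 vs 8.2).
Opt11: worse on fees (18 vs 10).
No option is at least as good as Opt4 on every objective and strictly better on one.

Yes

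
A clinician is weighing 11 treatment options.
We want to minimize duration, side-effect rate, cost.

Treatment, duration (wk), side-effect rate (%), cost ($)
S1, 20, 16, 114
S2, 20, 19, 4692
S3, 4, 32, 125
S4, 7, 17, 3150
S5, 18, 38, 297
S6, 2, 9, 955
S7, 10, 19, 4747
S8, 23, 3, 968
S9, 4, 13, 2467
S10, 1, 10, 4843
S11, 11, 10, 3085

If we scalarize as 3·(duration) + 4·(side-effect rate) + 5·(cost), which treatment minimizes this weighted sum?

S1: 3·20 + 4·16 + 5·114 = 694
S2: 3·20 + 4·19 + 5·4692 = 23596
S3: 3·4 + 4·32 + 5·125 = 765
S4: 3·7 + 4·17 + 5·3150 = 15839
S5: 3·18 + 4·38 + 5·297 = 1691
S6: 3·2 + 4·9 + 5·955 = 4817
S7: 3·10 + 4·19 + 5·4747 = 23841
S8: 3·23 + 4·3 + 5·968 = 4921
S9: 3·4 + 4·13 + 5·2467 = 12399
S10: 3·1 + 4·10 + 5·4843 = 24258
S11: 3·11 + 4·10 + 5·3085 = 15498
Lowest: S1 at 694.

S1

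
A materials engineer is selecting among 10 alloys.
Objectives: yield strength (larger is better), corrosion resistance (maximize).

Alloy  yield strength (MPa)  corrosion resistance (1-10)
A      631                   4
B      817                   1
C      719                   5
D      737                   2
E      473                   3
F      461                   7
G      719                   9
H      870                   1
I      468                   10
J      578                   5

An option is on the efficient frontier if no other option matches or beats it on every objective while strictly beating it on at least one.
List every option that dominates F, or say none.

G: yield strength 719≥461, corrosion resistance 9≥7 — dominates F.
I: yield strength 468≥461, corrosion resistance 10≥7 — dominates F.
Others (A, B, C, D, E, H, J) are each worse than F on at least one objective.

G, I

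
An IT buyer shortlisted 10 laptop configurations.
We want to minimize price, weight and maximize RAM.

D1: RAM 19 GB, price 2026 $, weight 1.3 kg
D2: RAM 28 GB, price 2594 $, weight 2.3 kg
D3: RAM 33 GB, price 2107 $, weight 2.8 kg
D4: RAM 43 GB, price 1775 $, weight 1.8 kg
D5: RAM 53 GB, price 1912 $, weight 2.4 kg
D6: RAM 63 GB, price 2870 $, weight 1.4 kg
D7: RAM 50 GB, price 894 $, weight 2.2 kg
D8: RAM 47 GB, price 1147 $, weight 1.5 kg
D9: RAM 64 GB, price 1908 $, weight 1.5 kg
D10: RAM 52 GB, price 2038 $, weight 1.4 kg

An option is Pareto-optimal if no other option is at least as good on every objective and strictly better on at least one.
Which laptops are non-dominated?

D1: not dominated (best weight).
D2: dominated by D4 (RAM 43≥28, price 1775≤2594, weight 1.8≤2.3).
D3: dominated by D4 (RAM 43≥33, price 1775≤2107, weight 1.8≤2.8).
D4: dominated by D8 (RAM 47≥43, price 1147≤1775, weight 1.5≤1.8).
D5: dominated by D9 (RAM 64≥53, price 1908≤1912, weight 1.5≤2.4).
D6: not dominated.
D7: not dominated (best price).
D8: not dominated.
D9: not dominated (best RAM).
D10: not dominated.

D1, D6, D7, D8, D9, D10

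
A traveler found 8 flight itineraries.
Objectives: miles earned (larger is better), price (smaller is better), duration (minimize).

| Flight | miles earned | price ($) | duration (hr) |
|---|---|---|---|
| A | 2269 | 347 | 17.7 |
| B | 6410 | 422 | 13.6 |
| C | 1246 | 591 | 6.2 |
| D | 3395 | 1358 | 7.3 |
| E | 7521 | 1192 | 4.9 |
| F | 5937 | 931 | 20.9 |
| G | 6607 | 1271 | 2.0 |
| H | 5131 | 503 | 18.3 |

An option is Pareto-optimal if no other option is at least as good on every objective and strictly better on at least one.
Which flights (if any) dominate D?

E: miles earned 7521≥3395, price 1192≤1358, duration 4.9≤7.3 — dominates D.
G: miles earned 6607≥3395, price 1271≤1358, duration 2.0≤7.3 — dominates D.
Others (A, B, C, F, H) are each worse than D on at least one objective.

E, G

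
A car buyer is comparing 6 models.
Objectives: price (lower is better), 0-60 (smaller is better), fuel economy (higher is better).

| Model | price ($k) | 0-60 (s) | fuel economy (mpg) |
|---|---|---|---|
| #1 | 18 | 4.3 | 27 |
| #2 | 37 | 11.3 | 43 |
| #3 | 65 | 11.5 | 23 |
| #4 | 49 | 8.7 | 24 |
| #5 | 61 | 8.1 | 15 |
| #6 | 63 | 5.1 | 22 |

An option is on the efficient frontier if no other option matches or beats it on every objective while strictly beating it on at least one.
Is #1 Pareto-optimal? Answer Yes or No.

#2: worse on price (37 vs 18).
#3: worse on price (65 vs 18).
#4: worse on price (49 vs 18).
#5: worse on price (61 vs 18).
#6: worse on price (63 vs 18).
No option is at least as good as #1 on every objective and strictly better on one.

Yes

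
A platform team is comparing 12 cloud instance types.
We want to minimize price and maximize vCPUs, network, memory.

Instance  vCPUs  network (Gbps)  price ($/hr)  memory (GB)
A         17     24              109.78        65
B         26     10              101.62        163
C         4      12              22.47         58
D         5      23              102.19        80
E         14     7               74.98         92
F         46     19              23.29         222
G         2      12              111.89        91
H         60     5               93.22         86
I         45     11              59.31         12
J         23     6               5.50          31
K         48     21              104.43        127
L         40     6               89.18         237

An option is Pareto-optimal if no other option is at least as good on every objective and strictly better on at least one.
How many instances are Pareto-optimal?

8

A: not dominated (best network).
B: dominated by F (vCPUs 46≥26, network 19≥10, price 23.29≤101.62, memory 222≥163).
C: not dominated.
D: not dominated.
E: dominated by F (vCPUs 46≥14, network 19≥7, price 23.29≤74.98, memory 222≥92).
F: not dominated.
G: dominated by F (vCPUs 46≥2, network 19≥12, price 23.29≤111.89, memory 222≥91).
H: not dominated (best vCPUs).
I: dominated by F (vCPUs 46≥45, network 19≥11, price 23.29≤59.31, memory 222≥12).
J: not dominated (best price).
K: not dominated.
L: not dominated (best memory).
Pareto-optimal: A, C, D, F, H, J, K, L → 8.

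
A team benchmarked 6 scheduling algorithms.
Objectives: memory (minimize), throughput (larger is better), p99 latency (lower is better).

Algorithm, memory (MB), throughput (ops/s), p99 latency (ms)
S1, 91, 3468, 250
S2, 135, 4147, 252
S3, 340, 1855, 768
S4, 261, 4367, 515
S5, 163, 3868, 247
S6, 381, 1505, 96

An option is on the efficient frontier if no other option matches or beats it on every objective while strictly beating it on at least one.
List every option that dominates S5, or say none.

S1: worse on throughput (3468 vs 3868).
S2: worse on p99 latency (252 vs 247).
S3: worse on memory (340 vs 163).
S4: worse on memory (261 vs 163).
S6: worse on memory (381 vs 163).
No option dominates S5.

none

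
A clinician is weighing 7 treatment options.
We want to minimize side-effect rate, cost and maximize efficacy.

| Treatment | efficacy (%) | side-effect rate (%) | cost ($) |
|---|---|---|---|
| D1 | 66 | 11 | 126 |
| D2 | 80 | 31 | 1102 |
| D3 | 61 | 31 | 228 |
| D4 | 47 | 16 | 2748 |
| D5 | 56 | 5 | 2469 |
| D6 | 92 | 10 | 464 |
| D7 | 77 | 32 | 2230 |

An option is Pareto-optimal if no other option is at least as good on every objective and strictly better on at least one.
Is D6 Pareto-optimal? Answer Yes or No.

Yes

D1: worse on efficacy (66 vs 92).
D2: worse on efficacy (80 vs 92).
D3: worse on efficacy (61 vs 92).
D4: worse on efficacy (47 vs 92).
D5: worse on efficacy (56 vs 92).
D7: worse on efficacy (77 vs 92).
No option is at least as good as D6 on every objective and strictly better on one.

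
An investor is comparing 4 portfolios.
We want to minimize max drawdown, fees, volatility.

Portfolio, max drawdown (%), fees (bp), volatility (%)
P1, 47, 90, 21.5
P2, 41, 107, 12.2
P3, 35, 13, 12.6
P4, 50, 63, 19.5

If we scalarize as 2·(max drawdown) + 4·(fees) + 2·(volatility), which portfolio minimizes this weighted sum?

P3

P1: 2·47 + 4·90 + 2·21.5 = 497.0
P2: 2·41 + 4·107 + 2·12.2 = 534.4
P3: 2·35 + 4·13 + 2·12.6 = 147.2
P4: 2·50 + 4·63 + 2·19.5 = 391.0
Lowest: P3 at 147.2.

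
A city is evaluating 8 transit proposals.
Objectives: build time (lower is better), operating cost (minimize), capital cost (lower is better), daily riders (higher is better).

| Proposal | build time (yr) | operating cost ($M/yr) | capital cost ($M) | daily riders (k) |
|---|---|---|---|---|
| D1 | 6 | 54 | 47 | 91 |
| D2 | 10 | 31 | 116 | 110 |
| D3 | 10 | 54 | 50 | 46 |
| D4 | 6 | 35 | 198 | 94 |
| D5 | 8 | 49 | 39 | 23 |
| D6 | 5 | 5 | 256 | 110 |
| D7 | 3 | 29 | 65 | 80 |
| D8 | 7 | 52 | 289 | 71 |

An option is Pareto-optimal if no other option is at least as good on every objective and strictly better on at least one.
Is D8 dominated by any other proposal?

Yes

D4 vs D8: build time 6≤7, operating cost 35≤52, capital cost 198≤289, daily riders 94≥71 — D4 is at least as good on every objective and strictly better on at least one, so D4 dominates D8.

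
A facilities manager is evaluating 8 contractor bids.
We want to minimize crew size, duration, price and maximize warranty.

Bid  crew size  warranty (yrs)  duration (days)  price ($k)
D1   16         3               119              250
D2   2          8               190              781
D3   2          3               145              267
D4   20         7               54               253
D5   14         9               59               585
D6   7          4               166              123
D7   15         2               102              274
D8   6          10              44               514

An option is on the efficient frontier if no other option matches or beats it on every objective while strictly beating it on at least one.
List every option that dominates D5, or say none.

D8

D8: crew size 6≤14, warranty 10≥9, duration 44≤59, price 514≤585 — dominates D5.
Others (D1, D2, D3, D4, D6, D7) are each worse than D5 on at least one objective.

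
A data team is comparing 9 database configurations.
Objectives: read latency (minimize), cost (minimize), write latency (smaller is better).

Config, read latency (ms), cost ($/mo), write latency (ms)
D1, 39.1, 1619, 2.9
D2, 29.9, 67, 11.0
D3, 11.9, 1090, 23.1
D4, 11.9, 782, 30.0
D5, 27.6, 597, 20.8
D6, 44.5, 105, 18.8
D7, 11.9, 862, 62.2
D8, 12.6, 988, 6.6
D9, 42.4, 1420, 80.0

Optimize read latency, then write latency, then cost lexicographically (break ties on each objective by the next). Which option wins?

D3

First minimize read latency: best is 11.9, kept {D3, D4, D7}.
Then minimize write latency: best is 23.1, kept {D3}.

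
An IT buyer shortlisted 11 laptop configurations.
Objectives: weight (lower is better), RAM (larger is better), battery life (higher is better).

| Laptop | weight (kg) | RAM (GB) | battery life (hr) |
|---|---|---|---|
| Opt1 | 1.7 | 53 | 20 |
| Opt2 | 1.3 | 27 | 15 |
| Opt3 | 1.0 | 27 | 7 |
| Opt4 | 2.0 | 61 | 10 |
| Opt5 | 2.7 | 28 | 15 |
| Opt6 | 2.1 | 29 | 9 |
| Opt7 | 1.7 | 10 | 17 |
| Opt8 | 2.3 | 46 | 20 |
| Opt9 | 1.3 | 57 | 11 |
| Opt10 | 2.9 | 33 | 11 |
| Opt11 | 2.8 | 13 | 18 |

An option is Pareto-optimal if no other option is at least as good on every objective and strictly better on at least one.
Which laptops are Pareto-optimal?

Opt1, Opt2, Opt3, Opt4, Opt9

Opt1: not dominated.
Opt2: not dominated.
Opt3: not dominated (best weight).
Opt4: not dominated (best RAM).
Opt5: dominated by Opt1 (weight 1.7≤2.7, RAM 53≥28, battery life 20≥15).
Opt6: dominated by Opt1 (weight 1.7≤2.1, RAM 53≥29, battery life 20≥9).
Opt7: dominated by Opt1 (weight 1.7≤1.7, RAM 53≥10, battery life 20≥17).
Opt8: dominated by Opt1 (weight 1.7≤2.3, RAM 53≥46, battery life 20≥20).
Opt9: not dominated.
Opt10: dominated by Opt1 (weight 1.7≤2.9, RAM 53≥33, battery life 20≥11).
Opt11: dominated by Opt1 (weight 1.7≤2.8, RAM 53≥13, battery life 20≥18).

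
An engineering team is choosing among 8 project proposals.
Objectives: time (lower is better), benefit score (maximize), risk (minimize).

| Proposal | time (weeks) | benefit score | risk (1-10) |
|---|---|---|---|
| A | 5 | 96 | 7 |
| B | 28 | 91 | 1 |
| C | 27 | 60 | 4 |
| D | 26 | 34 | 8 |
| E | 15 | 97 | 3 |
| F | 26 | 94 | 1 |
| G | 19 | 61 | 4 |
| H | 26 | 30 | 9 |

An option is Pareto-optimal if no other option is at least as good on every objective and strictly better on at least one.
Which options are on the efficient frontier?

A: not dominated (best time).
B: dominated by F (time 26≤28, benefit score 94≥91, risk 1≤1).
C: dominated by E (time 15≤27, benefit score 97≥60, risk 3≤4).
D: dominated by A (time 5≤26, benefit score 96≥34, risk 7≤8).
E: not dominated (best benefit score).
F: not dominated.
G: dominated by E (time 15≤19, benefit score 97≥61, risk 3≤4).
H: dominated by A (time 5≤26, benefit score 96≥30, risk 7≤9).

A, E, F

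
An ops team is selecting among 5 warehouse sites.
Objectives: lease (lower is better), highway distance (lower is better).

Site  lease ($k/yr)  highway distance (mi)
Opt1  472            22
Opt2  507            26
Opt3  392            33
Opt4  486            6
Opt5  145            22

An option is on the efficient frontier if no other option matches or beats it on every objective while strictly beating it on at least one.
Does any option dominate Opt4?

Opt1: worse on highway distance (22 vs 6).
Opt2: worse on lease (507 vs 486).
Opt3: worse on highway distance (33 vs 6).
Opt5: worse on highway distance (22 vs 6).
No option is at least as good as Opt4 on every objective and strictly better on one.

No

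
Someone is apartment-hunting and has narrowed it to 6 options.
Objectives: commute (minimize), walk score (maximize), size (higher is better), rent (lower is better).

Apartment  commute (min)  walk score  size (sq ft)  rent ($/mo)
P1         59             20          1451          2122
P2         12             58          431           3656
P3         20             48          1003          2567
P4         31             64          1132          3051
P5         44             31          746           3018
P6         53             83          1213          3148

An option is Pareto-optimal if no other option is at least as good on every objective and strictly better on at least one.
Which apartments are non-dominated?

P1, P2, P3, P4, P6

P1: not dominated (best size).
P2: not dominated (best commute).
P3: not dominated.
P4: not dominated.
P5: dominated by P3 (commute 20≤44, walk score 48≥31, size 1003≥746, rent 2567≤3018).
P6: not dominated (best walk score).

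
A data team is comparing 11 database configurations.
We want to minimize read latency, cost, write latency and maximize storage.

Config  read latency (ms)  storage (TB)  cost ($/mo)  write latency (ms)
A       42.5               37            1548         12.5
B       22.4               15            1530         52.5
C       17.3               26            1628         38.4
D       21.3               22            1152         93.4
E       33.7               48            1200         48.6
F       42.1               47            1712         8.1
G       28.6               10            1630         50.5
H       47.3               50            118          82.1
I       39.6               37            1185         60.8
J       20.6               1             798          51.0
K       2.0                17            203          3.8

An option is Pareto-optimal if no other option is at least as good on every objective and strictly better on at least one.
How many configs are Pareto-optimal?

A: not dominated.
B: dominated by K (read latency 2.0≤22.4, storage 17≥15, cost 203≤1530, write latency 3.8≤52.5).
C: not dominated.
D: not dominated.
E: not dominated.
F: not dominated.
G: dominated by C (read latency 17.3≤28.6, storage 26≥10, cost 1628≤1630, write latency 38.4≤50.5).
H: not dominated (best storage).
I: not dominated.
J: dominated by K (read latency 2.0≤20.6, storage 17≥1, cost 203≤798, write latency 3.8≤51.0).
K: not dominated (best read latency).
Pareto-optimal: A, C, D, E, F, H, I, K → 8.

8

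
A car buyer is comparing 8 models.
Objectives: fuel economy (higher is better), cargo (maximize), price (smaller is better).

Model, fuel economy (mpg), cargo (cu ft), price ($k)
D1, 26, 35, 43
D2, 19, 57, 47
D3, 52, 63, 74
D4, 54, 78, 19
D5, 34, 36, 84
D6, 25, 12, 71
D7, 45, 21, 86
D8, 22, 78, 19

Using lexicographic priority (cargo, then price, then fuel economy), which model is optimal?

D4

First maximize cargo: best is 78, kept {D4, D8}.
Then minimize price: best is 19, kept {D4, D8}.
Then maximize fuel economy: best is 54, kept {D4}.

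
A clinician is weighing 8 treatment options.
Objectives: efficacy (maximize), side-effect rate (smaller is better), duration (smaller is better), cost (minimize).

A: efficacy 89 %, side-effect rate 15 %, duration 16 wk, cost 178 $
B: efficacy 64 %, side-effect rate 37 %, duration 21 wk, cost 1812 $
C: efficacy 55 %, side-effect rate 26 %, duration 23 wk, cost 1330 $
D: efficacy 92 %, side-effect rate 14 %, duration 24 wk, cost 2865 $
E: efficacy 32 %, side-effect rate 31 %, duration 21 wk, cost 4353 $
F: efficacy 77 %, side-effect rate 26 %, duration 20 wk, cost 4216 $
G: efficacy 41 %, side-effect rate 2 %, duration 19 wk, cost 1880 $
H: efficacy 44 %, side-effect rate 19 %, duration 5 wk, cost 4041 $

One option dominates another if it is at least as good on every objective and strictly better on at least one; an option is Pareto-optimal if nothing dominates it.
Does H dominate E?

H vs E: efficacy 44≥32, side-effect rate 19≤31, duration 5≤21, cost 4041≤4353 — H is at least as good on every objective with at least one strict improvement.

Yes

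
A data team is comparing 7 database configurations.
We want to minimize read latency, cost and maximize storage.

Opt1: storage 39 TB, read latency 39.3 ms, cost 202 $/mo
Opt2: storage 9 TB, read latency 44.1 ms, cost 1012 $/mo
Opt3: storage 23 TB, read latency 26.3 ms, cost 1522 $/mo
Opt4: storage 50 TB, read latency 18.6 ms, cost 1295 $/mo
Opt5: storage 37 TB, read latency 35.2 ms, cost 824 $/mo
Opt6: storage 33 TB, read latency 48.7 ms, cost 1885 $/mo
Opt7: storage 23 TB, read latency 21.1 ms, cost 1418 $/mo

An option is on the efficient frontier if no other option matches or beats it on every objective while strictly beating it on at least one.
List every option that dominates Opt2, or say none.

Opt1, Opt5

Opt1: storage 39≥9, read latency 39.3≤44.1, cost 202≤1012 — dominates Opt2.
Opt5: storage 37≥9, read latency 35.2≤44.1, cost 824≤1012 — dominates Opt2.
Others (Opt3, Opt4, Opt6, Opt7) are each worse than Opt2 on at least one objective.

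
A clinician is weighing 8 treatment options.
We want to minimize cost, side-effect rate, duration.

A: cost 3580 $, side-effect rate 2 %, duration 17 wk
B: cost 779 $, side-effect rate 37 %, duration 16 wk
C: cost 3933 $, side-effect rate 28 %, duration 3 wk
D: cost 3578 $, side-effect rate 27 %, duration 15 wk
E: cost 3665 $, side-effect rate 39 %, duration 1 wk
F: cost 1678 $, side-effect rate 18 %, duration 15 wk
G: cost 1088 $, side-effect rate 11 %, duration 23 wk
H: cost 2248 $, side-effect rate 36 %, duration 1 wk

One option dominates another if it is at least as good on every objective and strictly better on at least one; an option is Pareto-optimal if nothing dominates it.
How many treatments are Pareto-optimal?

A: not dominated (best side-effect rate).
B: not dominated (best cost).
C: not dominated.
D: dominated by F (cost 1678≤3578, side-effect rate 18≤27, duration 15≤15).
E: dominated by H (cost 2248≤3665, side-effect rate 36≤39, duration 1≤1).
F: not dominated.
G: not dominated.
H: not dominated.
Pareto-optimal: A, B, C, F, G, H → 6.

6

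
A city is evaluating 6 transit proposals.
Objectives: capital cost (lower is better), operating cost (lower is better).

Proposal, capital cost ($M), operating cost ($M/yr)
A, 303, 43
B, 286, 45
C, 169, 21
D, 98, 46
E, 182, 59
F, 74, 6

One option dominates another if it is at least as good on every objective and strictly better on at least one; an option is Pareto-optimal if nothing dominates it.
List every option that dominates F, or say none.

A: worse on capital cost (303 vs 74).
B: worse on capital cost (286 vs 74).
C: worse on capital cost (169 vs 74).
D: worse on capital cost (98 vs 74).
E: worse on capital cost (182 vs 74).
No option dominates F.

none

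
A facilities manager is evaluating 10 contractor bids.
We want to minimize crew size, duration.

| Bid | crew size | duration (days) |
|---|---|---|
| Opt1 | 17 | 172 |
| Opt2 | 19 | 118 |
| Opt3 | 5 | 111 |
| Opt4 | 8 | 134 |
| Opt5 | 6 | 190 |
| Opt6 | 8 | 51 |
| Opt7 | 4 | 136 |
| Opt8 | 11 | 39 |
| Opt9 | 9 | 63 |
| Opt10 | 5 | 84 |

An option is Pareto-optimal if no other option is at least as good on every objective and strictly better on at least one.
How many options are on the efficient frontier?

Opt1: dominated by Opt3 (crew size 5≤17, duration 111≤172).
Opt2: dominated by Opt3 (crew size 5≤19, duration 111≤118).
Opt3: dominated by Opt10 (crew size 5≤5, duration 84≤111).
Opt4: dominated by Opt3 (crew size 5≤8, duration 111≤134).
Opt5: dominated by Opt3 (crew size 5≤6, duration 111≤190).
Opt6: not dominated.
Opt7: not dominated (best crew size).
Opt8: not dominated (best duration).
Opt9: dominated by Opt6 (crew size 8≤9, duration 51≤63).
Opt10: not dominated.
Pareto-optimal: Opt6, Opt7, Opt8, Opt10 → 4.

4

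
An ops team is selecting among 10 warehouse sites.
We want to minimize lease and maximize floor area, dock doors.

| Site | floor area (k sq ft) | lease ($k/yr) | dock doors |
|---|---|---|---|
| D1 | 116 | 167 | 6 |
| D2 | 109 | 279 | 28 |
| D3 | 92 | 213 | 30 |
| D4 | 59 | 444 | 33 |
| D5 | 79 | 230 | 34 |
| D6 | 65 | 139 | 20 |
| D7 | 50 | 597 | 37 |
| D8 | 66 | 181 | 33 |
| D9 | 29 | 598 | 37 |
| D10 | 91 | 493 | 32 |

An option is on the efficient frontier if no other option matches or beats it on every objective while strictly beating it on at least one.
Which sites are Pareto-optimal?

D1, D2, D3, D5, D6, D7, D8, D10

D1: not dominated (best floor area).
D2: not dominated.
D3: not dominated.
D4: dominated by D5 (floor area 79≥59, lease 230≤444, dock doors 34≥33).
D5: not dominated.
D6: not dominated (best lease).
D7: not dominated.
D8: not dominated.
D9: dominated by D7 (floor area 50≥29, lease 597≤598, dock doors 37≥37).
D10: not dominated.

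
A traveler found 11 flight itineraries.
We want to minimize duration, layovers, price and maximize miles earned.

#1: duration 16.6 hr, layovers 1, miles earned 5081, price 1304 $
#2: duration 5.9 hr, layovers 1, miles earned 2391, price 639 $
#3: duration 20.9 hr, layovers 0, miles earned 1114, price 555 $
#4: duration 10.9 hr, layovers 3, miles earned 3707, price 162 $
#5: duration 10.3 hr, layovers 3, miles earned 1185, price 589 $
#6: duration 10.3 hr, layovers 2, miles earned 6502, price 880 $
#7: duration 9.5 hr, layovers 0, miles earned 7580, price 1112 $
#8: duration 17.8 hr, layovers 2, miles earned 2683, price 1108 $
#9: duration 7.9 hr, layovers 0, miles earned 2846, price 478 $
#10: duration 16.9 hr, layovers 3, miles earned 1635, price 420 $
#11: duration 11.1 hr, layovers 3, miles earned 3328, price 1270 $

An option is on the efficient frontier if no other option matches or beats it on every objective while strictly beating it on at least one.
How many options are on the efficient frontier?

5

#1: dominated by #7 (duration 9.5≤16.6, layovers 0≤1, miles earned 7580≥5081, price 1112≤1304).
#2: not dominated (best duration).
#3: dominated by #9 (duration 7.9≤20.9, layovers 0≤0, miles earned 2846≥1114, price 478≤555).
#4: not dominated (best price).
#5: dominated by #9 (duration 7.9≤10.3, layovers 0≤3, miles earned 2846≥1185, price 478≤589).
#6: not dominated.
#7: not dominated (best miles earned).
#8: dominated by #6 (duration 10.3≤17.8, layovers 2≤2, miles earned 6502≥2683, price 880≤1108).
#9: not dominated.
#10: dominated by #4 (duration 10.9≤16.9, layovers 3≤3, miles earned 3707≥1635, price 162≤420).
#11: dominated by #4 (duration 10.9≤11.1, layovers 3≤3, miles earned 3707≥3328, price 162≤1270).
Pareto-optimal: #2, #4, #6, #7, #9 → 5.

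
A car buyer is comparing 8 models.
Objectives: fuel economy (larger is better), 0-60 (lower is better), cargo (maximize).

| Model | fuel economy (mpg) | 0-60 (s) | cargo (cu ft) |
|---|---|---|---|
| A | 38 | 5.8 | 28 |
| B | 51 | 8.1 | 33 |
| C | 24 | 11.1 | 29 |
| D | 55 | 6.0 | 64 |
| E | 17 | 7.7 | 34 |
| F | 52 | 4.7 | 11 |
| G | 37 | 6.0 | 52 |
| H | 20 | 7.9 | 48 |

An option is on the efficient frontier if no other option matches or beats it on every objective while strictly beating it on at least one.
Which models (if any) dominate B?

D: fuel economy 55≥51, 0-60 6.0≤8.1, cargo 64≥33 — dominates B.
Others (A, C, E, F, G, H) are each worse than B on at least one objective.

D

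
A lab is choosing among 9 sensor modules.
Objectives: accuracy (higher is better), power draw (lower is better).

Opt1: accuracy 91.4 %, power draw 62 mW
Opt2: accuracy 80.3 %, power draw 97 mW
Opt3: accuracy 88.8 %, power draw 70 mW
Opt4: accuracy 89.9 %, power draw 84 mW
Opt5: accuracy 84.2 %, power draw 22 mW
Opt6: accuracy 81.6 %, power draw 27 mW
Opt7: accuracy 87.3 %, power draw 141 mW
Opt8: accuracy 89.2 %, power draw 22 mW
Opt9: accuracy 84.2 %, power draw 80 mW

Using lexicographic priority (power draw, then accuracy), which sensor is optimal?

Opt8

First minimize power draw: best is 22, kept {Opt5, Opt8}.
Then maximize accuracy: best is 89.2, kept {Opt8}.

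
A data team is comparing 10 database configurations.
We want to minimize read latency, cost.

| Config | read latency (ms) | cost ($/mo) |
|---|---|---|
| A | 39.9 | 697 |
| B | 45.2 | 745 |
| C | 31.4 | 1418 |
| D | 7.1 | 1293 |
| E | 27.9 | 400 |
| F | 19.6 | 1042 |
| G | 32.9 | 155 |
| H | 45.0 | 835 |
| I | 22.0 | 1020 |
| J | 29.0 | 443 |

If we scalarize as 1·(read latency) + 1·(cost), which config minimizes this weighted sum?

A: 1·39.9 + 1·697 = 736.9
B: 1·45.2 + 1·745 = 790.2
C: 1·31.4 + 1·1418 = 1449.4
D: 1·7.1 + 1·1293 = 1300.1
E: 1·27.9 + 1·400 = 427.9
F: 1·19.6 + 1·1042 = 1061.6
G: 1·32.9 + 1·155 = 187.9
H: 1·45.0 + 1·835 = 880.0
I: 1·22.0 + 1·1020 = 1042.0
J: 1·29.0 + 1·443 = 472.0
Lowest: G at 187.9.

G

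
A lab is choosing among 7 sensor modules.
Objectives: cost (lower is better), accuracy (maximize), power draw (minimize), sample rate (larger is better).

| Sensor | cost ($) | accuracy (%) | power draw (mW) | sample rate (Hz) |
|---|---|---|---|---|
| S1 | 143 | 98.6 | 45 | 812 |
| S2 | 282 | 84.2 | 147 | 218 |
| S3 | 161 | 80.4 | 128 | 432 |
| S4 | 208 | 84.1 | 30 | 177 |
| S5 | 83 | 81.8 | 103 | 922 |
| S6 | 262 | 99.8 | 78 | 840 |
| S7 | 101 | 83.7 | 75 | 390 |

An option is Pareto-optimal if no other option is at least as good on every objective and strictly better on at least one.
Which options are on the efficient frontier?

S1, S4, S5, S6, S7

S1: not dominated.
S2: dominated by S1 (cost 143≤282, accuracy 98.6≥84.2, power draw 45≤147, sample rate 812≥218).
S3: dominated by S1 (cost 143≤161, accuracy 98.6≥80.4, power draw 45≤128, sample rate 812≥432).
S4: not dominated (best power draw).
S5: not dominated (best cost).
S6: not dominated (best accuracy).
S7: not dominated.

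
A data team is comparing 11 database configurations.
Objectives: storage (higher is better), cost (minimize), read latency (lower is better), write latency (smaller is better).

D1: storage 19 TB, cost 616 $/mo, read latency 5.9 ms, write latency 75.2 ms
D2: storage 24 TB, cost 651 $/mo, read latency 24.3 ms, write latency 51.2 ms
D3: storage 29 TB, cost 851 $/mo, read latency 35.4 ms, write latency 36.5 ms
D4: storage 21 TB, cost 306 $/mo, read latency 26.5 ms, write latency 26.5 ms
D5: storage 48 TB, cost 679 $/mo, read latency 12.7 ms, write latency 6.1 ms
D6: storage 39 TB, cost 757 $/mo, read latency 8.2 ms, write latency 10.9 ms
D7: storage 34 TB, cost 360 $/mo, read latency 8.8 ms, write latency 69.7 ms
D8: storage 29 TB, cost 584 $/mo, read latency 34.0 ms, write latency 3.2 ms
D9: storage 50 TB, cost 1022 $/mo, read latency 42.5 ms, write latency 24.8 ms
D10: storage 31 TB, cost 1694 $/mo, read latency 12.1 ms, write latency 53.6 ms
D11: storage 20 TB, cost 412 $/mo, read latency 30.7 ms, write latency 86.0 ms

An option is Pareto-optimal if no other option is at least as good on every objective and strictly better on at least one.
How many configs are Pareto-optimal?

8

D1: not dominated (best read latency).
D2: not dominated.
D3: dominated by D5 (storage 48≥29, cost 679≤851, read latency 12.7≤35.4, write latency 6.1≤36.5).
D4: not dominated (best cost).
D5: not dominated.
D6: not dominated.
D7: not dominated.
D8: not dominated (best write latency).
D9: not dominated (best storage).
D10: dominated by D6 (storage 39≥31, cost 757≤1694, read latency 8.2≤12.1, write latency 10.9≤53.6).
D11: dominated by D4 (storage 21≥20, cost 306≤412, read latency 26.5≤30.7, write latency 26.5≤86.0).
Pareto-optimal: D1, D2, D4, D5, D6, D7, D8, D9 → 8.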